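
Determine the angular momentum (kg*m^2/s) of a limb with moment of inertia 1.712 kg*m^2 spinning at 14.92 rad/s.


L = I * omega
L = 1.712 * 14.92
L = 25.5430


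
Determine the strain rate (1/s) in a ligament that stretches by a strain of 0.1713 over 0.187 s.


strain_rate = delta_strain / delta_t
strain_rate = 0.1713 / 0.187
strain_rate = 0.9160


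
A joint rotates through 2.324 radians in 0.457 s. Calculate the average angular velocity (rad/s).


omega = delta_theta / delta_t
omega = 2.324 / 0.457
omega = 5.0853


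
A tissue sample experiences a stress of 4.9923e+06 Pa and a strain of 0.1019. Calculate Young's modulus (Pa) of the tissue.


E = stress / strain
E = 4.9923e+06 / 0.1019
E = 4.8992e+07


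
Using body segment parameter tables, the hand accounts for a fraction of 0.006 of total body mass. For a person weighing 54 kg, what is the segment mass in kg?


m_segment = body_mass * fraction
m_segment = 54 * 0.006
m_segment = 0.3240


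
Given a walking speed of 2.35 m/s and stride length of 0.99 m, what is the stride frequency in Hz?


f = v / stride_length
f = 2.35 / 0.99
f = 2.3737


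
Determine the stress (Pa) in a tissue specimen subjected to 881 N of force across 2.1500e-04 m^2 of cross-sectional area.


stress = F / A
stress = 881 / 2.1500e-04
stress = 4.0977e+06


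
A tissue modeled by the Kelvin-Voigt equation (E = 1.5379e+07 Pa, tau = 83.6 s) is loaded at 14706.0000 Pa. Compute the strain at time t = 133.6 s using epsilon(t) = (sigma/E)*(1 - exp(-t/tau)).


epsilon(t) = (sigma/E) * (1 - exp(-t/tau))
sigma/E = 14706.0000 / 1.5379e+07 = 9.5624e-04
exp(-t/tau) = exp(-133.6 / 83.6) = 0.2023
epsilon = 9.5624e-04 * (1 - 0.2023)
epsilon = 7.6281e-04


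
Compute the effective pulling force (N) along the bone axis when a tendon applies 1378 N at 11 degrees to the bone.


F_eff = F_tendon * cos(theta)
theta = 11 deg = 0.1920 rad
cos(theta) = 0.9816
F_eff = 1378 * 0.9816
F_eff = 1352.6823


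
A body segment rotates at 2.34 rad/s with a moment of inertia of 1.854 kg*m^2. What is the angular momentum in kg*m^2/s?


L = I * omega
L = 1.854 * 2.34
L = 4.3384


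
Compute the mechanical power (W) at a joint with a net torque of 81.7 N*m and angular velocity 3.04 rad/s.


P = M * omega
P = 81.7 * 3.04
P = 248.3680


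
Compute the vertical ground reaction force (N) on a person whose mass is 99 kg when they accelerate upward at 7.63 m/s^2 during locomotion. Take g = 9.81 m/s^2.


GRF = m * (g + a)
GRF = 99 * (9.81 + 7.63)
GRF = 99 * 17.4400
GRF = 1726.5600


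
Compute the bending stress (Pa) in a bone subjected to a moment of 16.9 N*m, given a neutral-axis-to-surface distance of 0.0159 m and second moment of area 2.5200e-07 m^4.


sigma = M * c / I
sigma = 16.9 * 0.0159 / 2.5200e-07
M * c = 0.2687
sigma = 1.0663e+06


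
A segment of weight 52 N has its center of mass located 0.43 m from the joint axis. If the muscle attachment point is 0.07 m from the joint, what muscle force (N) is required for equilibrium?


F_muscle = W * d_load / d_muscle
F_muscle = 52 * 0.43 / 0.07
Numerator = 22.3600
F_muscle = 319.4286


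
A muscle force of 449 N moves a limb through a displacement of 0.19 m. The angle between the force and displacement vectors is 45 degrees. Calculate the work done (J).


W = F * d * cos(theta)
theta = 45 deg = 0.7854 rad
cos(theta) = 0.7071
W = 449 * 0.19 * 0.7071
W = 60.3233


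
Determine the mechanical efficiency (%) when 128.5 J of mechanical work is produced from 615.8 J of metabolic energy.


eta = (W_mech / E_meta) * 100
eta = (128.5 / 615.8) * 100
ratio = 0.2087
eta = 20.8672


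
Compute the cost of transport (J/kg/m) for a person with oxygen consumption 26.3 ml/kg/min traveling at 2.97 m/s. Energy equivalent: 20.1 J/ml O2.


Power per kg = VO2 * 20.1 / 60
Power per kg = 26.3 * 20.1 / 60 = 8.8105 W/kg
Cost = power_per_kg / speed
Cost = 8.8105 / 2.97
Cost = 2.9665


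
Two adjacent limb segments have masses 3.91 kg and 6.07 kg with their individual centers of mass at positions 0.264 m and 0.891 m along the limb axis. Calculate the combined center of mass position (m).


COM = (m1*x1 + m2*x2) / (m1 + m2)
COM = (3.91*0.264 + 6.07*0.891) / (3.91 + 6.07)
Numerator = 6.4406
Denominator = 9.9800
COM = 0.6454


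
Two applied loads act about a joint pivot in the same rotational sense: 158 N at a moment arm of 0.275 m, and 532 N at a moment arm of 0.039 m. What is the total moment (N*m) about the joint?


M = F1 * d1 + F2 * d2
M = 158 * 0.275 + 532 * 0.039
M = 43.4500 + 20.7480
M = 64.1980


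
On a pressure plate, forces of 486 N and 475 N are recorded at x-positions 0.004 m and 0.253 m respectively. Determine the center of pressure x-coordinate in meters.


COP_x = (F1*x1 + F2*x2) / (F1 + F2)
COP_x = (486*0.004 + 475*0.253) / (486 + 475)
Numerator = 122.1190
Denominator = 961
COP_x = 0.1271


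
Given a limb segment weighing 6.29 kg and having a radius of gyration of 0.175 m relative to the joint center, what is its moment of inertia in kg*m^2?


I = m * k^2
I = 6.29 * 0.175^2
k^2 = 0.0306
I = 0.1926


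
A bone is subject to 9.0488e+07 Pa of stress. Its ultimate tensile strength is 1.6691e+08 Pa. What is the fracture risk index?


FRI = applied / ultimate
FRI = 9.0488e+07 / 1.6691e+08
FRI = 0.5421


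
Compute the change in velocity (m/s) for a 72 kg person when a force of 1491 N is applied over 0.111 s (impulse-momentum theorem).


J = F * dt = 1491 * 0.111 = 165.5010 N*s
delta_v = J / m
delta_v = 165.5010 / 72
delta_v = 2.2986


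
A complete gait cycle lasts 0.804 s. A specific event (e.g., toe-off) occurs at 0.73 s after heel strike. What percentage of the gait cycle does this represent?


pct = (event_time / cycle_time) * 100
pct = (0.73 / 0.804) * 100
ratio = 0.9080
pct = 90.7960


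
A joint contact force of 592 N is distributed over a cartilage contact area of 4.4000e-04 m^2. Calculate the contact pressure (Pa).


P = F / A
P = 592 / 4.4000e-04
P = 1.3455e+06


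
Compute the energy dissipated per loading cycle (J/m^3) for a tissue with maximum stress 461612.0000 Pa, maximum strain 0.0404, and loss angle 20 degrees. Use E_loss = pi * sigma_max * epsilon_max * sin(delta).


E_loss = pi * sigma_max * epsilon_max * sin(delta)
delta = 20 deg = 0.3491 rad
sin(delta) = 0.3420
E_loss = pi * 461612.0000 * 0.0404 * 0.3420
E_loss = 20038.2602


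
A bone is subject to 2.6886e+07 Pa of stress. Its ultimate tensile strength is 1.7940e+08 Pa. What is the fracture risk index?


FRI = applied / ultimate
FRI = 2.6886e+07 / 1.7940e+08
FRI = 0.1499


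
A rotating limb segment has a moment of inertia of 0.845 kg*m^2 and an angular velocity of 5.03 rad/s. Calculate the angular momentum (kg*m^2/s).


L = I * omega
L = 0.845 * 5.03
L = 4.2504


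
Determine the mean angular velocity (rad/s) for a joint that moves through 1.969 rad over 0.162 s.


omega = delta_theta / delta_t
omega = 1.969 / 0.162
omega = 12.1543


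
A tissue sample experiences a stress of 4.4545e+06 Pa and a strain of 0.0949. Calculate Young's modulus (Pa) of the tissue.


E = stress / strain
E = 4.4545e+06 / 0.0949
E = 4.6939e+07


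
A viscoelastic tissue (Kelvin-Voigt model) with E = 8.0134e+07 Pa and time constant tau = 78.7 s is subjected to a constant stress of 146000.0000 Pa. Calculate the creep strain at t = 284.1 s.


epsilon(t) = (sigma/E) * (1 - exp(-t/tau))
sigma/E = 146000.0000 / 8.0134e+07 = 0.0018
exp(-t/tau) = exp(-284.1 / 78.7) = 0.0271
epsilon = 0.0018 * (1 - 0.0271)
epsilon = 0.0018


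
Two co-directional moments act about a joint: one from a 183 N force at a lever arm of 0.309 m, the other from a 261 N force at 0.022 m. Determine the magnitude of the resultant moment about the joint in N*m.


M = F1 * d1 + F2 * d2
M = 183 * 0.309 + 261 * 0.022
M = 56.5470 + 5.7420
M = 62.2890


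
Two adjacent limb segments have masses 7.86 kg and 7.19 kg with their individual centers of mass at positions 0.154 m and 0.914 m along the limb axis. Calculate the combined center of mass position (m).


COM = (m1*x1 + m2*x2) / (m1 + m2)
COM = (7.86*0.154 + 7.19*0.914) / (7.86 + 7.19)
Numerator = 7.7821
Denominator = 15.0500
COM = 0.5171


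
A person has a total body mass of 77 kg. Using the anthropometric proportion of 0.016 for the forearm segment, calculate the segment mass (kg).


m_segment = body_mass * fraction
m_segment = 77 * 0.016
m_segment = 1.2320


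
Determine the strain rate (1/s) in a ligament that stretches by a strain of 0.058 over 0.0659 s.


strain_rate = delta_strain / delta_t
strain_rate = 0.058 / 0.0659
strain_rate = 0.8801


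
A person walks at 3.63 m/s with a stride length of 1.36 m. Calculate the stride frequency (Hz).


f = v / stride_length
f = 3.63 / 1.36
f = 2.6691


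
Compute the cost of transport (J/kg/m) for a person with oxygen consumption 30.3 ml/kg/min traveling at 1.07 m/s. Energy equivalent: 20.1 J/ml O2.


Power per kg = VO2 * 20.1 / 60
Power per kg = 30.3 * 20.1 / 60 = 10.1505 W/kg
Cost = power_per_kg / speed
Cost = 10.1505 / 1.07
Cost = 9.4864


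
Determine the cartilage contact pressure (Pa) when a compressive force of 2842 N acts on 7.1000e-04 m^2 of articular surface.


P = F / A
P = 2842 / 7.1000e-04
P = 4.0028e+06


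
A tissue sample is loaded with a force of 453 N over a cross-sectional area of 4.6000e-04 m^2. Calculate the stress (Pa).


stress = F / A
stress = 453 / 4.6000e-04
stress = 984782.6087


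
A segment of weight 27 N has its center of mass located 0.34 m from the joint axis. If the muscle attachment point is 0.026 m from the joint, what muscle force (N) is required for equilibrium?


F_muscle = W * d_load / d_muscle
F_muscle = 27 * 0.34 / 0.026
Numerator = 9.1800
F_muscle = 353.0769


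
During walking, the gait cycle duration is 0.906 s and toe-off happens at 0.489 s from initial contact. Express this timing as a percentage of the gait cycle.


pct = (event_time / cycle_time) * 100
pct = (0.489 / 0.906) * 100
ratio = 0.5397
pct = 53.9735


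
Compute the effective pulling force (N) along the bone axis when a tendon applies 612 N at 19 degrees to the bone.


F_eff = F_tendon * cos(theta)
theta = 19 deg = 0.3316 rad
cos(theta) = 0.9455
F_eff = 612 * 0.9455
F_eff = 578.6574


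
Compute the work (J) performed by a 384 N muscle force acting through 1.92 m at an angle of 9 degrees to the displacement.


W = F * d * cos(theta)
theta = 9 deg = 0.1571 rad
cos(theta) = 0.9877
W = 384 * 1.92 * 0.9877
W = 728.2029


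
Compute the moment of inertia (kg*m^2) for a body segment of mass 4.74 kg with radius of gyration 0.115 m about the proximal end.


I = m * k^2
I = 4.74 * 0.115^2
k^2 = 0.0132
I = 0.0627


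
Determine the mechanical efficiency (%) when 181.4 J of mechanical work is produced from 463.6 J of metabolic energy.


eta = (W_mech / E_meta) * 100
eta = (181.4 / 463.6) * 100
ratio = 0.3913
eta = 39.1286


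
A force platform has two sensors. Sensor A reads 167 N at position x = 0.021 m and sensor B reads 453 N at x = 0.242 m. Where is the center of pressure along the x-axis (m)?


COP_x = (F1*x1 + F2*x2) / (F1 + F2)
COP_x = (167*0.021 + 453*0.242) / (167 + 453)
Numerator = 113.1330
Denominator = 620
COP_x = 0.1825


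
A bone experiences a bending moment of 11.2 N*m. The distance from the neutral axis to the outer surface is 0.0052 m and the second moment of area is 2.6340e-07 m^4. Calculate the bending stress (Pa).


sigma = M * c / I
sigma = 11.2 * 0.0052 / 2.6340e-07
M * c = 0.0582
sigma = 221108.5801


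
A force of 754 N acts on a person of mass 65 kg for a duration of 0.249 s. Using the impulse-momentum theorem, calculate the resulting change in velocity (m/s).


J = F * dt = 754 * 0.249 = 187.7460 N*s
delta_v = J / m
delta_v = 187.7460 / 65
delta_v = 2.8884


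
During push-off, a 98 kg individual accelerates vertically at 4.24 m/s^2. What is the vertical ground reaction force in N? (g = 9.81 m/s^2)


GRF = m * (g + a)
GRF = 98 * (9.81 + 4.24)
GRF = 98 * 14.0500
GRF = 1376.9000


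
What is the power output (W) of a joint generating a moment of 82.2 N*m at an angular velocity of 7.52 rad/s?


P = M * omega
P = 82.2 * 7.52
P = 618.1440


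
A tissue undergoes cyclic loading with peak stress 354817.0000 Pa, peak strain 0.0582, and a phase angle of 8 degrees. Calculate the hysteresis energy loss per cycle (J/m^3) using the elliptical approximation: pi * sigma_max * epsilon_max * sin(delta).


E_loss = pi * sigma_max * epsilon_max * sin(delta)
delta = 8 deg = 0.1396 rad
sin(delta) = 0.1392
E_loss = pi * 354817.0000 * 0.0582 * 0.1392
E_loss = 9028.8530


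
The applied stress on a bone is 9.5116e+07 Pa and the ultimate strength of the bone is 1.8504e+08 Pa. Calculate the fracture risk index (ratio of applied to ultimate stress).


FRI = applied / ultimate
FRI = 9.5116e+07 / 1.8504e+08
FRI = 0.5140


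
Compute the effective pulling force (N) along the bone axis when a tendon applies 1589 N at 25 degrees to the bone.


F_eff = F_tendon * cos(theta)
theta = 25 deg = 0.4363 rad
cos(theta) = 0.9063
F_eff = 1589 * 0.9063
F_eff = 1440.1231


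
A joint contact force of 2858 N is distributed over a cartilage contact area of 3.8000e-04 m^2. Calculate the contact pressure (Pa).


P = F / A
P = 2858 / 3.8000e-04
P = 7.5211e+06


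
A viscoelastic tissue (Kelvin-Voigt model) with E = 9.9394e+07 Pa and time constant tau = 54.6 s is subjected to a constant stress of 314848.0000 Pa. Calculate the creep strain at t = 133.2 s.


epsilon(t) = (sigma/E) * (1 - exp(-t/tau))
sigma/E = 314848.0000 / 9.9394e+07 = 0.0032
exp(-t/tau) = exp(-133.2 / 54.6) = 0.0872
epsilon = 0.0032 * (1 - 0.0872)
epsilon = 0.0029


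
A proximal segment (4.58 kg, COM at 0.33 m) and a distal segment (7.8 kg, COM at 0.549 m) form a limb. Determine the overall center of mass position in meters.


COM = (m1*x1 + m2*x2) / (m1 + m2)
COM = (4.58*0.33 + 7.8*0.549) / (4.58 + 7.8)
Numerator = 5.7936
Denominator = 12.3800
COM = 0.4680


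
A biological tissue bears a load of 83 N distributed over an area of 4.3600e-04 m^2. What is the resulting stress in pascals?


stress = F / A
stress = 83 / 4.3600e-04
stress = 190366.9725


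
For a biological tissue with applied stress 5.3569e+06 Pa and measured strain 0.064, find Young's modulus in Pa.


E = stress / strain
E = 5.3569e+06 / 0.064
E = 8.3702e+07


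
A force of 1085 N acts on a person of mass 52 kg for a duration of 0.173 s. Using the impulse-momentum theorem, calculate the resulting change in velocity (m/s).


J = F * dt = 1085 * 0.173 = 187.7050 N*s
delta_v = J / m
delta_v = 187.7050 / 52
delta_v = 3.6097


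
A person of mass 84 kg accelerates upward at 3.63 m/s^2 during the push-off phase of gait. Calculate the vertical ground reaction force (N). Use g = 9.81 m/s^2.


GRF = m * (g + a)
GRF = 84 * (9.81 + 3.63)
GRF = 84 * 13.4400
GRF = 1128.9600


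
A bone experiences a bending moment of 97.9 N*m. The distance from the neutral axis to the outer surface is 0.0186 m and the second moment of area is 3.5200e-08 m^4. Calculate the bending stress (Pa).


sigma = M * c / I
sigma = 97.9 * 0.0186 / 3.5200e-08
M * c = 1.8209
sigma = 5.1731e+07


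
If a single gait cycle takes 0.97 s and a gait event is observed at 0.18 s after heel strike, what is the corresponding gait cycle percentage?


pct = (event_time / cycle_time) * 100
pct = (0.18 / 0.97) * 100
ratio = 0.1856
pct = 18.5567


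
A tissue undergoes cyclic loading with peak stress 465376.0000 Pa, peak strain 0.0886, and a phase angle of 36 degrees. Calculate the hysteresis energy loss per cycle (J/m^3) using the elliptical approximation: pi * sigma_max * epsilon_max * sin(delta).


E_loss = pi * sigma_max * epsilon_max * sin(delta)
delta = 36 deg = 0.6283 rad
sin(delta) = 0.5878
E_loss = pi * 465376.0000 * 0.0886 * 0.5878
E_loss = 76138.8411


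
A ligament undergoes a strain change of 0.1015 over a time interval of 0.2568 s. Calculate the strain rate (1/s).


strain_rate = delta_strain / delta_t
strain_rate = 0.1015 / 0.2568
strain_rate = 0.3952


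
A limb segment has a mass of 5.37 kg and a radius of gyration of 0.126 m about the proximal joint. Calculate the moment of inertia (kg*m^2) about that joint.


I = m * k^2
I = 5.37 * 0.126^2
k^2 = 0.0159
I = 0.0853


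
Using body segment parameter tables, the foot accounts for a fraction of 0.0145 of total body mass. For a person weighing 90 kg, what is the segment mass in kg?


m_segment = body_mass * fraction
m_segment = 90 * 0.0145
m_segment = 1.3050


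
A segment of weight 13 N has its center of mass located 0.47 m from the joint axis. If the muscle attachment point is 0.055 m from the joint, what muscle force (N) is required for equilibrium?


F_muscle = W * d_load / d_muscle
F_muscle = 13 * 0.47 / 0.055
Numerator = 6.1100
F_muscle = 111.0909


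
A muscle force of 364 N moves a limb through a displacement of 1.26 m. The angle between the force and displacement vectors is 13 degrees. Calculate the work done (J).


W = F * d * cos(theta)
theta = 13 deg = 0.2269 rad
cos(theta) = 0.9744
W = 364 * 1.26 * 0.9744
W = 446.8851


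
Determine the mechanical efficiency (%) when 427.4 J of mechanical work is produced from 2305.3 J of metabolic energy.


eta = (W_mech / E_meta) * 100
eta = (427.4 / 2305.3) * 100
ratio = 0.1854
eta = 18.5399


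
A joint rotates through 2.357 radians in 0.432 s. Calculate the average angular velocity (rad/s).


omega = delta_theta / delta_t
omega = 2.357 / 0.432
omega = 5.4560


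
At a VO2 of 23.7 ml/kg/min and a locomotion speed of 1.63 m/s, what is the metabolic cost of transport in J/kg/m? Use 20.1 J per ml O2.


Power per kg = VO2 * 20.1 / 60
Power per kg = 23.7 * 20.1 / 60 = 7.9395 W/kg
Cost = power_per_kg / speed
Cost = 7.9395 / 1.63
Cost = 4.8709


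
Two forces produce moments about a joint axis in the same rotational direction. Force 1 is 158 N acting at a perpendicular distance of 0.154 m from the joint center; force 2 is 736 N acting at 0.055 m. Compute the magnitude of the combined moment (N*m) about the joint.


M = F1 * d1 + F2 * d2
M = 158 * 0.154 + 736 * 0.055
M = 24.3320 + 40.4800
M = 64.8120


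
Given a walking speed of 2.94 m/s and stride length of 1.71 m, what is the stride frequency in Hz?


f = v / stride_length
f = 2.94 / 1.71
f = 1.7193


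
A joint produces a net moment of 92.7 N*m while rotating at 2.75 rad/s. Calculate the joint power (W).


P = M * omega
P = 92.7 * 2.75
P = 254.9250


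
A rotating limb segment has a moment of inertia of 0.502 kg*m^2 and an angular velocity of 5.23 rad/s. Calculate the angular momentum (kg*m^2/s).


L = I * omega
L = 0.502 * 5.23
L = 2.6255


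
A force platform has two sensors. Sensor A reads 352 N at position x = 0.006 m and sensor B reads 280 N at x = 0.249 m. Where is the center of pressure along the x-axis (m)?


COP_x = (F1*x1 + F2*x2) / (F1 + F2)
COP_x = (352*0.006 + 280*0.249) / (352 + 280)
Numerator = 71.8320
Denominator = 632
COP_x = 0.1137


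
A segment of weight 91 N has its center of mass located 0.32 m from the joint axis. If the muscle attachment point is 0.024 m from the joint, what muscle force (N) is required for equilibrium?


F_muscle = W * d_load / d_muscle
F_muscle = 91 * 0.32 / 0.024
Numerator = 29.1200
F_muscle = 1213.3333


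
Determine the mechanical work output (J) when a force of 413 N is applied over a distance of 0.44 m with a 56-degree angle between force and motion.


W = F * d * cos(theta)
theta = 56 deg = 0.9774 rad
cos(theta) = 0.5592
W = 413 * 0.44 * 0.5592
W = 101.6165


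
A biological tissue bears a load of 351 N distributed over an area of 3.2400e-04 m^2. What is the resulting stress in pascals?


stress = F / A
stress = 351 / 3.2400e-04
stress = 1.0833e+06


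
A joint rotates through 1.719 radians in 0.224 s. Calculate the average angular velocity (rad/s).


omega = delta_theta / delta_t
omega = 1.719 / 0.224
omega = 7.6741


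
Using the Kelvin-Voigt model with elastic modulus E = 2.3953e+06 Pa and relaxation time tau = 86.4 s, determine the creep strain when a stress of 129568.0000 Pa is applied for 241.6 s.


epsilon(t) = (sigma/E) * (1 - exp(-t/tau))
sigma/E = 129568.0000 / 2.3953e+06 = 0.0541
exp(-t/tau) = exp(-241.6 / 86.4) = 0.0610
epsilon = 0.0541 * (1 - 0.0610)
epsilon = 0.0508


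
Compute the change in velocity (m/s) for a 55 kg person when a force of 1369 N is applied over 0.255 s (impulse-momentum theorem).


J = F * dt = 1369 * 0.255 = 349.0950 N*s
delta_v = J / m
delta_v = 349.0950 / 55
delta_v = 6.3472


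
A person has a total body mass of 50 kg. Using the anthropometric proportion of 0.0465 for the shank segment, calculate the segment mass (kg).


m_segment = body_mass * fraction
m_segment = 50 * 0.0465
m_segment = 2.3250


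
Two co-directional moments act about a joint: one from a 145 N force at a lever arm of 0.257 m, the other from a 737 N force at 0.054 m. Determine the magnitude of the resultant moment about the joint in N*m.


M = F1 * d1 + F2 * d2
M = 145 * 0.257 + 737 * 0.054
M = 37.2650 + 39.7980
M = 77.0630


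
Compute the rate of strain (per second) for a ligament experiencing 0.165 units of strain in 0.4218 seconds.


strain_rate = delta_strain / delta_t
strain_rate = 0.165 / 0.4218
strain_rate = 0.3912


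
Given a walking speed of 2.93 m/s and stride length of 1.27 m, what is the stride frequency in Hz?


f = v / stride_length
f = 2.93 / 1.27
f = 2.3071


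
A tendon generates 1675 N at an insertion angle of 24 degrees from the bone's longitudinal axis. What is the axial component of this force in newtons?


F_eff = F_tendon * cos(theta)
theta = 24 deg = 0.4189 rad
cos(theta) = 0.9135
F_eff = 1675 * 0.9135
F_eff = 1530.1886


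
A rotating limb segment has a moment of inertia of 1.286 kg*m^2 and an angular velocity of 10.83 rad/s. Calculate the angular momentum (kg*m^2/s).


L = I * omega
L = 1.286 * 10.83
L = 13.9274


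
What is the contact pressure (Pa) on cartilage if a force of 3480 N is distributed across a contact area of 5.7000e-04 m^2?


P = F / A
P = 3480 / 5.7000e-04
P = 6.1053e+06


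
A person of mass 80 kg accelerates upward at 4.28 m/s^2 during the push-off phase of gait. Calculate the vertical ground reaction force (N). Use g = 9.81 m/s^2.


GRF = m * (g + a)
GRF = 80 * (9.81 + 4.28)
GRF = 80 * 14.0900
GRF = 1127.2000


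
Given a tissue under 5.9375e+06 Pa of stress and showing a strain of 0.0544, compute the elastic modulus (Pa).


E = stress / strain
E = 5.9375e+06 / 0.0544
E = 1.0915e+08


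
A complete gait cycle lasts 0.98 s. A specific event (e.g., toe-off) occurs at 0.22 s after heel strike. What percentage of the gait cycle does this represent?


pct = (event_time / cycle_time) * 100
pct = (0.22 / 0.98) * 100
ratio = 0.2245
pct = 22.4490


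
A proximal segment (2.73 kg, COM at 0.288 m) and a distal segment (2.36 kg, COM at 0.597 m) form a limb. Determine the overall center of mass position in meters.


COM = (m1*x1 + m2*x2) / (m1 + m2)
COM = (2.73*0.288 + 2.36*0.597) / (2.73 + 2.36)
Numerator = 2.1952
Denominator = 5.0900
COM = 0.4313


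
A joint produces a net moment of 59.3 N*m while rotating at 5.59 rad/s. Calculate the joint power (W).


P = M * omega
P = 59.3 * 5.59
P = 331.4870


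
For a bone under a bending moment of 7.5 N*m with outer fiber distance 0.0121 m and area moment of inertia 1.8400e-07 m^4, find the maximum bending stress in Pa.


sigma = M * c / I
sigma = 7.5 * 0.0121 / 1.8400e-07
M * c = 0.0907
sigma = 493206.5217


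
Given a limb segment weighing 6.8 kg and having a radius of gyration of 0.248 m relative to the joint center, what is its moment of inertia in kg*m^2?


I = m * k^2
I = 6.8 * 0.248^2
k^2 = 0.0615
I = 0.4182


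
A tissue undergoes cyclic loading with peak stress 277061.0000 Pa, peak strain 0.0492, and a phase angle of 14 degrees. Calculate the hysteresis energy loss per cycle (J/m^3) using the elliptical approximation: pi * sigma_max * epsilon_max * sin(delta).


E_loss = pi * sigma_max * epsilon_max * sin(delta)
delta = 14 deg = 0.2443 rad
sin(delta) = 0.2419
E_loss = pi * 277061.0000 * 0.0492 * 0.2419
E_loss = 10360.1382


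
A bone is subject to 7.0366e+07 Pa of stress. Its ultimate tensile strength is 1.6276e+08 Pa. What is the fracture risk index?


FRI = applied / ultimate
FRI = 7.0366e+07 / 1.6276e+08
FRI = 0.4323


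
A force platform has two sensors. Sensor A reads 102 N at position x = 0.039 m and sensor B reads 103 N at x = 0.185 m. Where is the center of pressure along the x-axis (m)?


COP_x = (F1*x1 + F2*x2) / (F1 + F2)
COP_x = (102*0.039 + 103*0.185) / (102 + 103)
Numerator = 23.0330
Denominator = 205
COP_x = 0.1124


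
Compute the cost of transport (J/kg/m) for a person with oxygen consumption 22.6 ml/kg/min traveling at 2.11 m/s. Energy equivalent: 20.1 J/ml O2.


Power per kg = VO2 * 20.1 / 60
Power per kg = 22.6 * 20.1 / 60 = 7.5710 W/kg
Cost = power_per_kg / speed
Cost = 7.5710 / 2.11
Cost = 3.5882


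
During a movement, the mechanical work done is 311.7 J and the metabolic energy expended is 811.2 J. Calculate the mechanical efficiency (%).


eta = (W_mech / E_meta) * 100
eta = (311.7 / 811.2) * 100
ratio = 0.3842
eta = 38.4246


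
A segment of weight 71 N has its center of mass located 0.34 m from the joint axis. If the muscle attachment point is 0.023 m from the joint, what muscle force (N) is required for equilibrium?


F_muscle = W * d_load / d_muscle
F_muscle = 71 * 0.34 / 0.023
Numerator = 24.1400
F_muscle = 1049.5652


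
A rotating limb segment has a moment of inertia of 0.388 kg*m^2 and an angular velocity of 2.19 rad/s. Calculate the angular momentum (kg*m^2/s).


L = I * omega
L = 0.388 * 2.19
L = 0.8497


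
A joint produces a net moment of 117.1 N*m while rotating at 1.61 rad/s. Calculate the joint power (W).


P = M * omega
P = 117.1 * 1.61
P = 188.5310


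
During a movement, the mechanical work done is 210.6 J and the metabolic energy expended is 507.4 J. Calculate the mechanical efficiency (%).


eta = (W_mech / E_meta) * 100
eta = (210.6 / 507.4) * 100
ratio = 0.4151
eta = 41.5057


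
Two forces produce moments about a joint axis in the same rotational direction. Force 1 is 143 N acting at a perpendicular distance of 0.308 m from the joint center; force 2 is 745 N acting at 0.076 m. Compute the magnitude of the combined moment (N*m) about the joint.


M = F1 * d1 + F2 * d2
M = 143 * 0.308 + 745 * 0.076
M = 44.0440 + 56.6200
M = 100.6640


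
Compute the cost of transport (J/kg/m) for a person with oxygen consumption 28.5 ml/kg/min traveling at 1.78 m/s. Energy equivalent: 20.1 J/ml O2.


Power per kg = VO2 * 20.1 / 60
Power per kg = 28.5 * 20.1 / 60 = 9.5475 W/kg
Cost = power_per_kg / speed
Cost = 9.5475 / 1.78
Cost = 5.3638


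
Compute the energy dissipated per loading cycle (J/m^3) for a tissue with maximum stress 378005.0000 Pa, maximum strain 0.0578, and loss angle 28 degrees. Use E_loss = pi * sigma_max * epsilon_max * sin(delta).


E_loss = pi * sigma_max * epsilon_max * sin(delta)
delta = 28 deg = 0.4887 rad
sin(delta) = 0.4695
E_loss = pi * 378005.0000 * 0.0578 * 0.4695
E_loss = 32224.3782


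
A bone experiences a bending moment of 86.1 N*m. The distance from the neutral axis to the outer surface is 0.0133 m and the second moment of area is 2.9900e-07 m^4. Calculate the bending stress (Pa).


sigma = M * c / I
sigma = 86.1 * 0.0133 / 2.9900e-07
M * c = 1.1451
sigma = 3.8299e+06


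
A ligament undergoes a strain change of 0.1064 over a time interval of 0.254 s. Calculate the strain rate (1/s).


strain_rate = delta_strain / delta_t
strain_rate = 0.1064 / 0.254
strain_rate = 0.4189


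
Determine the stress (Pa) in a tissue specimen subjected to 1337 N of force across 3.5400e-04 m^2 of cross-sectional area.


stress = F / A
stress = 1337 / 3.5400e-04
stress = 3.7768e+06


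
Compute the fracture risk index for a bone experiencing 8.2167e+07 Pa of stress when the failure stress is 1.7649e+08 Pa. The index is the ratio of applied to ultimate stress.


FRI = applied / ultimate
FRI = 8.2167e+07 / 1.7649e+08
FRI = 0.4656


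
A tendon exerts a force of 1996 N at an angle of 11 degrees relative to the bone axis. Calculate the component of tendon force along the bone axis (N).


F_eff = F_tendon * cos(theta)
theta = 11 deg = 0.1920 rad
cos(theta) = 0.9816
F_eff = 1996 * 0.9816
F_eff = 1959.3279


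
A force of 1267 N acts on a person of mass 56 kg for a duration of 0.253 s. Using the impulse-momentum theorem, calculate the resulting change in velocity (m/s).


J = F * dt = 1267 * 0.253 = 320.5510 N*s
delta_v = J / m
delta_v = 320.5510 / 56
delta_v = 5.7241


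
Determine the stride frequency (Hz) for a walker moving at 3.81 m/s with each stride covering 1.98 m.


f = v / stride_length
f = 3.81 / 1.98
f = 1.9242


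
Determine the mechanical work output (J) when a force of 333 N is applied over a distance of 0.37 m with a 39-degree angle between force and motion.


W = F * d * cos(theta)
theta = 39 deg = 0.6807 rad
cos(theta) = 0.7771
W = 333 * 0.37 * 0.7771
W = 95.7522


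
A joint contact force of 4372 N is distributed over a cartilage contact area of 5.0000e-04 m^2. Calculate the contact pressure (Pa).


P = F / A
P = 4372 / 5.0000e-04
P = 8.7440e+06


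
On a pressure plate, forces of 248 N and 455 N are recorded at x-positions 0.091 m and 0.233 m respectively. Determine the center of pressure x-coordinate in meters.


COP_x = (F1*x1 + F2*x2) / (F1 + F2)
COP_x = (248*0.091 + 455*0.233) / (248 + 455)
Numerator = 128.5830
Denominator = 703
COP_x = 0.1829


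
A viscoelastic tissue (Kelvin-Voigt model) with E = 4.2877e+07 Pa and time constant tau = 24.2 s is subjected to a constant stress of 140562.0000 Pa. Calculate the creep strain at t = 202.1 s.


epsilon(t) = (sigma/E) * (1 - exp(-t/tau))
sigma/E = 140562.0000 / 4.2877e+07 = 0.0033
exp(-t/tau) = exp(-202.1 / 24.2) = 2.3610e-04
epsilon = 0.0033 * (1 - 2.3610e-04)
epsilon = 0.0033


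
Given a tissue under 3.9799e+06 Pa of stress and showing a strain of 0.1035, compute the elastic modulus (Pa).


E = stress / strain
E = 3.9799e+06 / 0.1035
E = 3.8453e+07


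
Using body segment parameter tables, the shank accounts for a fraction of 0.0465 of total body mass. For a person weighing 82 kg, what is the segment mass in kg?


m_segment = body_mass * fraction
m_segment = 82 * 0.0465
m_segment = 3.8130


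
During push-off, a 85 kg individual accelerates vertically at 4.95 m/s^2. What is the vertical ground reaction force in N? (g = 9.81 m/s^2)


GRF = m * (g + a)
GRF = 85 * (9.81 + 4.95)
GRF = 85 * 14.7600
GRF = 1254.6000


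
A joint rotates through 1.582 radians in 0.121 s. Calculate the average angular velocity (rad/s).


omega = delta_theta / delta_t
omega = 1.582 / 0.121
omega = 13.0744


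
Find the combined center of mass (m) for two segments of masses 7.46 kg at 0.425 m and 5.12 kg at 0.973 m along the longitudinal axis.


COM = (m1*x1 + m2*x2) / (m1 + m2)
COM = (7.46*0.425 + 5.12*0.973) / (7.46 + 5.12)
Numerator = 8.1523
Denominator = 12.5800
COM = 0.6480


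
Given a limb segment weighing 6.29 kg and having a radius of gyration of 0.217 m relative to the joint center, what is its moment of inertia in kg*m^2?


I = m * k^2
I = 6.29 * 0.217^2
k^2 = 0.0471
I = 0.2962


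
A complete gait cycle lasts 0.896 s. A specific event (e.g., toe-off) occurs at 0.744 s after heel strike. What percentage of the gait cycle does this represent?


pct = (event_time / cycle_time) * 100
pct = (0.744 / 0.896) * 100
ratio = 0.8304
pct = 83.0357


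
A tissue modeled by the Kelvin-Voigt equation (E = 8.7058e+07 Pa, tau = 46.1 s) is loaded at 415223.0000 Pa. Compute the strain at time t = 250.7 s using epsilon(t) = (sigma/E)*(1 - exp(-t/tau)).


epsilon(t) = (sigma/E) * (1 - exp(-t/tau))
sigma/E = 415223.0000 / 8.7058e+07 = 0.0048
exp(-t/tau) = exp(-250.7 / 46.1) = 0.0043
epsilon = 0.0048 * (1 - 0.0043)
epsilon = 0.0047


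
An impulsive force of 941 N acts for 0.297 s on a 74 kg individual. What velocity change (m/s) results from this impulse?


J = F * dt = 941 * 0.297 = 279.4770 N*s
delta_v = J / m
delta_v = 279.4770 / 74
delta_v = 3.7767


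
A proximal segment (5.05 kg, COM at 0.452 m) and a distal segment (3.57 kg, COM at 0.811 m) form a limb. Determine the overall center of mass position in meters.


COM = (m1*x1 + m2*x2) / (m1 + m2)
COM = (5.05*0.452 + 3.57*0.811) / (5.05 + 3.57)
Numerator = 5.1779
Denominator = 8.6200
COM = 0.6007


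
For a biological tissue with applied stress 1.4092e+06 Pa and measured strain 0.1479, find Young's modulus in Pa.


E = stress / strain
E = 1.4092e+06 / 0.1479
E = 9.5281e+06


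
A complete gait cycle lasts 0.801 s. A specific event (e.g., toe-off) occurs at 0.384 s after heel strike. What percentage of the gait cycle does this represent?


pct = (event_time / cycle_time) * 100
pct = (0.384 / 0.801) * 100
ratio = 0.4794
pct = 47.9401


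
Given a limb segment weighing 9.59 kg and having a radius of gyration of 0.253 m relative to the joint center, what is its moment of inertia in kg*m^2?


I = m * k^2
I = 9.59 * 0.253^2
k^2 = 0.0640
I = 0.6138


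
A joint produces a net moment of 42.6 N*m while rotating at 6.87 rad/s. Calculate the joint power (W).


P = M * omega
P = 42.6 * 6.87
P = 292.6620


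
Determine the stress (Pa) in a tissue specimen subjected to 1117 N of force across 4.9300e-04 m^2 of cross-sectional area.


stress = F / A
stress = 1117 / 4.9300e-04
stress = 2.2657e+06


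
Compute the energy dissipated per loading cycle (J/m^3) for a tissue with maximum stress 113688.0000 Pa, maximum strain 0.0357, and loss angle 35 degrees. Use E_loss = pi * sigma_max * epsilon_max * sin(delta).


E_loss = pi * sigma_max * epsilon_max * sin(delta)
delta = 35 deg = 0.6109 rad
sin(delta) = 0.5736
E_loss = pi * 113688.0000 * 0.0357 * 0.5736
E_loss = 7313.4790


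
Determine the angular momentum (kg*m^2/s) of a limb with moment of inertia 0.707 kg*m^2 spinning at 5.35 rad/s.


L = I * omega
L = 0.707 * 5.35
L = 3.7824


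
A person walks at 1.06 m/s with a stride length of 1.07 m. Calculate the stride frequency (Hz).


f = v / stride_length
f = 1.06 / 1.07
f = 0.9907


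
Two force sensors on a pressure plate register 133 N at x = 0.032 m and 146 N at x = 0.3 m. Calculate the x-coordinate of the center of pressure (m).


COP_x = (F1*x1 + F2*x2) / (F1 + F2)
COP_x = (133*0.032 + 146*0.3) / (133 + 146)
Numerator = 48.0560
Denominator = 279
COP_x = 0.1722


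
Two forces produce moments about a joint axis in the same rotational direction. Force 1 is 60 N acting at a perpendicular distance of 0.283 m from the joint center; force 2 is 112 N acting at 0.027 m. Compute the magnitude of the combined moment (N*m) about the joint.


M = F1 * d1 + F2 * d2
M = 60 * 0.283 + 112 * 0.027
M = 16.9800 + 3.0240
M = 20.0040


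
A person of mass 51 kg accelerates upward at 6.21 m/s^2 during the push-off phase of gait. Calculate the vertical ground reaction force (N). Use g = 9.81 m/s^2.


GRF = m * (g + a)
GRF = 51 * (9.81 + 6.21)
GRF = 51 * 16.0200
GRF = 817.0200


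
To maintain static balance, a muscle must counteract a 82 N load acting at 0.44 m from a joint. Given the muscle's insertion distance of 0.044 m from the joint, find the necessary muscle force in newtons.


F_muscle = W * d_load / d_muscle
F_muscle = 82 * 0.44 / 0.044
Numerator = 36.0800
F_muscle = 820.0000


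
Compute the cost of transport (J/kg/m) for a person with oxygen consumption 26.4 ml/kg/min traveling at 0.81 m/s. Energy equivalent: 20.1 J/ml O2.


Power per kg = VO2 * 20.1 / 60
Power per kg = 26.4 * 20.1 / 60 = 8.8440 W/kg
Cost = power_per_kg / speed
Cost = 8.8440 / 0.81
Cost = 10.9185


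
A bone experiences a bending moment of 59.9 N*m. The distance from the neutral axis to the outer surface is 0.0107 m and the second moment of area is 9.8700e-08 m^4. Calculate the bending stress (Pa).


sigma = M * c / I
sigma = 59.9 * 0.0107 / 9.8700e-08
M * c = 0.6409
sigma = 6.4937e+06


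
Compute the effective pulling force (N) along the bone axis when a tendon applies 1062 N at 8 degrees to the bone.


F_eff = F_tendon * cos(theta)
theta = 8 deg = 0.1396 rad
cos(theta) = 0.9903
F_eff = 1062 * 0.9903
F_eff = 1051.6647


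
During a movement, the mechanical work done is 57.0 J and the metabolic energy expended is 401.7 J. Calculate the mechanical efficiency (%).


eta = (W_mech / E_meta) * 100
eta = (57.0 / 401.7) * 100
ratio = 0.1419
eta = 14.1897


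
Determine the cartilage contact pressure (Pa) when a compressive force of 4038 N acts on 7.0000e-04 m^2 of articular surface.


P = F / A
P = 4038 / 7.0000e-04
P = 5.7686e+06


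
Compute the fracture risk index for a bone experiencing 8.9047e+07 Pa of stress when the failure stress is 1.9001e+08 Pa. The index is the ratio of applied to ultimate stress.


FRI = applied / ultimate
FRI = 8.9047e+07 / 1.9001e+08
FRI = 0.4686


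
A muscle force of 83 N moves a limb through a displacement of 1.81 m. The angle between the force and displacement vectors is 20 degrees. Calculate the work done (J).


W = F * d * cos(theta)
theta = 20 deg = 0.3491 rad
cos(theta) = 0.9397
W = 83 * 1.81 * 0.9397
W = 141.1700


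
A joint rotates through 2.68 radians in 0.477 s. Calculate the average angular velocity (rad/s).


omega = delta_theta / delta_t
omega = 2.68 / 0.477
omega = 5.6184


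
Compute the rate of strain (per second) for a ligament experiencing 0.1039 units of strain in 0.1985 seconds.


strain_rate = delta_strain / delta_t
strain_rate = 0.1039 / 0.1985
strain_rate = 0.5234


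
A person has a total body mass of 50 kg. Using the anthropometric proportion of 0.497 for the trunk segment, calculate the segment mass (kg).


m_segment = body_mass * fraction
m_segment = 50 * 0.497
m_segment = 24.8500


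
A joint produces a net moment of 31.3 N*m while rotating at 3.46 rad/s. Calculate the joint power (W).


P = M * omega
P = 31.3 * 3.46
P = 108.2980


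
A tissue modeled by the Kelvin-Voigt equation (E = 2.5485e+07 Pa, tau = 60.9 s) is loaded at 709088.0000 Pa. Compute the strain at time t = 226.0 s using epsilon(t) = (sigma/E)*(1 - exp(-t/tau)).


epsilon(t) = (sigma/E) * (1 - exp(-t/tau))
sigma/E = 709088.0000 / 2.5485e+07 = 0.0278
exp(-t/tau) = exp(-226.0 / 60.9) = 0.0245
epsilon = 0.0278 * (1 - 0.0245)
epsilon = 0.0271


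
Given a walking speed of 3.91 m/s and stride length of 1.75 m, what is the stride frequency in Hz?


f = v / stride_length
f = 3.91 / 1.75
f = 2.2343


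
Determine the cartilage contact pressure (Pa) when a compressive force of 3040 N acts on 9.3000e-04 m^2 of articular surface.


P = F / A
P = 3040 / 9.3000e-04
P = 3.2688e+06


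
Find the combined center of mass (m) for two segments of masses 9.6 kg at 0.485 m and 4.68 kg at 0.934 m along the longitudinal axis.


COM = (m1*x1 + m2*x2) / (m1 + m2)
COM = (9.6*0.485 + 4.68*0.934) / (9.6 + 4.68)
Numerator = 9.0271
Denominator = 14.2800
COM = 0.6322


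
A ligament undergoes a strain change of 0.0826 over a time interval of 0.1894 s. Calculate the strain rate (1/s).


strain_rate = delta_strain / delta_t
strain_rate = 0.0826 / 0.1894
strain_rate = 0.4361


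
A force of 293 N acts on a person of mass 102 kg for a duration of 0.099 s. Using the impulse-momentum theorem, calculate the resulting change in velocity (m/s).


J = F * dt = 293 * 0.099 = 29.0070 N*s
delta_v = J / m
delta_v = 29.0070 / 102
delta_v = 0.2844
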